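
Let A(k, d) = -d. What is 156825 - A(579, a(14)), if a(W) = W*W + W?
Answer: 157035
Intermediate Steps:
a(W) = W + W**2 (a(W) = W**2 + W = W + W**2)
156825 - A(579, a(14)) = 156825 - (-1)*14*(1 + 14) = 156825 - (-1)*14*15 = 156825 - (-1)*210 = 156825 - 1*(-210) = 156825 + 210 = 157035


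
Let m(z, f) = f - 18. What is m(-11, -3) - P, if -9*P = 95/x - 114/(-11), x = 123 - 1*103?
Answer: -7651/396 ≈ -19.321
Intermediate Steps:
x = 20 (x = 123 - 103 = 20)
m(z, f) = -18 + f
P = -665/396 (P = -(95/20 - 114/(-11))/9 = -(95*(1/20) - 114*(-1/11))/9 = -(19/4 + 114/11)/9 = -⅑*665/44 = -665/396 ≈ -1.6793)
m(-11, -3) - P = (-18 - 3) - 1*(-665/396) = -21 + 665/396 = -7651/396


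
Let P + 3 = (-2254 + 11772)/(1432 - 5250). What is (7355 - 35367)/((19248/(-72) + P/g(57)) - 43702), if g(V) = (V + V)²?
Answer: 347479952184/545425602995 ≈ 0.63708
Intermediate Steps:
g(V) = 4*V² (g(V) = (2*V)² = 4*V²)
P = -10486/1909 (P = -3 + (-2254 + 11772)/(1432 - 5250) = -3 + 9518/(-3818) = -3 + 9518*(-1/3818) = -3 - 4759/1909 = -10486/1909 ≈ -5.4929)
(7355 - 35367)/((19248/(-72) + P/g(57)) - 43702) = (7355 - 35367)/((19248/(-72) - 10486/(1909*(4*57²))) - 43702) = -28012/((19248*(-1/72) - 10486/(1909*(4*3249))) - 43702) = -28012/((-802/3 - 10486/1909/12996) - 43702) = -28012/((-802/3 - 10486/1909*1/12996) - 43702) = -28012/((-802/3 - 5243/12404682) - 43702) = -28012/(-3316190231/12404682 - 43702) = -28012/(-545425602995/12404682) = -28012*(-12404682/545425602995) = 347479952184/545425602995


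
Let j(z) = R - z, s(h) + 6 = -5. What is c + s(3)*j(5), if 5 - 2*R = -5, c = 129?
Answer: 129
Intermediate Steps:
R = 5 (R = 5/2 - 1/2*(-5) = 5/2 + 5/2 = 5)
s(h) = -11 (s(h) = -6 - 5 = -11)
j(z) = 5 - z
c + s(3)*j(5) = 129 - 11*(5 - 1*5) = 129 - 11*(5 - 5) = 129 - 11*0 = 129 + 0 = 129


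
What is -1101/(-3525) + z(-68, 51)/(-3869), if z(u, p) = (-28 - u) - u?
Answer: 1293023/4546075 ≈ 0.28443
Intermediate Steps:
z(u, p) = -28 - 2*u
-1101/(-3525) + z(-68, 51)/(-3869) = -1101/(-3525) + (-28 - 2*(-68))/(-3869) = -1101*(-1/3525) + (-28 + 136)*(-1/3869) = 367/1175 + 108*(-1/3869) = 367/1175 - 108/3869 = 1293023/4546075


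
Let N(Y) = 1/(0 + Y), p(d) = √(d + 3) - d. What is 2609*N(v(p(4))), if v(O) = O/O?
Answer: 2609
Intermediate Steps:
p(d) = √(3 + d) - d
v(O) = 1
N(Y) = 1/Y
2609*N(v(p(4))) = 2609/1 = 2609*1 = 2609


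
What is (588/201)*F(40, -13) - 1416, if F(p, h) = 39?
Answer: -87228/67 ≈ -1301.9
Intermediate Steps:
(588/201)*F(40, -13) - 1416 = (588/201)*39 - 1416 = (588*(1/201))*39 - 1416 = (196/67)*39 - 1416 = 7644/67 - 1416 = -87228/67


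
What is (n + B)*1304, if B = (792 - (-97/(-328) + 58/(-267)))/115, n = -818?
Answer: -1331534123489/1258905 ≈ -1.0577e+6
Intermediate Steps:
B = 69353317/10071240 (B = (792 - (-97*(-1/328) + 58*(-1/267)))*(1/115) = (792 - (97/328 - 58/267))*(1/115) = (792 - 1*6875/87576)*(1/115) = (792 - 6875/87576)*(1/115) = (69353317/87576)*(1/115) = 69353317/10071240 ≈ 6.8863)
(n + B)*1304 = (-818 + 69353317/10071240)*1304 = -8168921003/10071240*1304 = -1331534123489/1258905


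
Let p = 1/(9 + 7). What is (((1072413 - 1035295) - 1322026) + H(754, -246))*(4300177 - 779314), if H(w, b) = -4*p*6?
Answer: -9047980633797/2 ≈ -4.5240e+12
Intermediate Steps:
p = 1/16 ≈ 0.062500
H(w, b) = -3/2 (H(w, b) = -4*1/16*6 = -¼*6 = -3/2)
(((1072413 - 1035295) - 1322026) + H(754, -246))*(4300177 - 779314) = (((1072413 - 1035295) - 1322026) - 3/2)*(4300177 - 779314) = ((37118 - 1322026) - 3/2)*3520863 = (-1284908 - 3/2)*3520863 = -2569819/2*3520863 = -9047980633797/2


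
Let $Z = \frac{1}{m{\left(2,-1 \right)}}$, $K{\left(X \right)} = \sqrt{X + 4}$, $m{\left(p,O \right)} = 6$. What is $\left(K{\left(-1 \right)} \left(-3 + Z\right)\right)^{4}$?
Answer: $\frac{83521}{144} \approx 580.01$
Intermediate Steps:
$K{\left(X \right)} = \sqrt{4 + X}$
$Z = \frac{1}{6} \approx 0.16667$
$\left(K{\left(-1 \right)} \left(-3 + Z\right)\right)^{4} = \left(\sqrt{4 - 1} \left(-3 + \frac{1}{6}\right)\right)^{4} = \left(\sqrt{3} \left(- \frac{17}{6}\right)\right)^{4} = \left(- \frac{17 \sqrt{3}}{6}\right)^{4} = \frac{83521}{144}$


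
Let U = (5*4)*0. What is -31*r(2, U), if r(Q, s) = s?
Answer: 0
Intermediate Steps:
U = 0 (U = 20*0 = 0)
-31*r(2, U) = -31*0 = 0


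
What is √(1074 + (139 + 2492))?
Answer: √3705 ≈ 60.869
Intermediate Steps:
√(1074 + (139 + 2492)) = √(1074 + 2631) = √3705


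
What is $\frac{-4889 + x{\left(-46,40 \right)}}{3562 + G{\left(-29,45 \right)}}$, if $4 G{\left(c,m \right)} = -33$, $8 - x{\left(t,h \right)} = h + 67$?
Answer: $- \frac{19952}{14215} \approx -1.4036$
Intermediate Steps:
$x{\left(t,h \right)} = -59 - h$ ($x{\left(t,h \right)} = 8 - \left(h + 67\right) = 8 - \left(67 + h\right) = -59 - h$)
$G{\left(c,m \right)} = - \frac{33}{4}$ ($G{\left(c,m \right)} = \frac{1}{4} \left(-33\right) = - \frac{33}{4}$)
$\frac{-4889 + x{\left(-46,40 \right)}}{3562 + G{\left(-29,45 \right)}} = \frac{-4889 - 99}{3562 - \frac{33}{4}} = \frac{-4889 - 99}{\frac{14215}{4}} = \left(-4889 - 99\right) \frac{4}{14215} = \left(-4988\right) \frac{4}{14215} = - \frac{19952}{14215}$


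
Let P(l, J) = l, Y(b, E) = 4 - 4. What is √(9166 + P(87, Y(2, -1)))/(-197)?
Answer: -√9253/197 ≈ -0.48829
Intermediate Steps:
Y(b, E) = 0
√(9166 + P(87, Y(2, -1)))/(-197) = √(9166 + 87)/(-197) = -√9253/197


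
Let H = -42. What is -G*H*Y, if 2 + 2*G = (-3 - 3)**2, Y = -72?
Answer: -51408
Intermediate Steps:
G = 17 (G = -1 + (-3 - 3)**2/2 = -1 + (1/2)*(-6)**2 = -1 + (1/2)*36 = -1 + 18 = 17)
-G*H*Y = -17*(-42)*(-72) = -(-714)*(-72) = -1*51408 = -51408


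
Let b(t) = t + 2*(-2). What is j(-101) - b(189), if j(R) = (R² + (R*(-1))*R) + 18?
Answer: -167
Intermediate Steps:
b(t) = -4 + t (b(t) = t - 4 = -4 + t)
j(R) = 18 (j(R) = (R² + (-R)*R) + 18 = (R² - R²) + 18 = 0 + 18 = 18)
j(-101) - b(189) = 18 - (-4 + 189) = 18 - 1*185 = 18 - 185 = -167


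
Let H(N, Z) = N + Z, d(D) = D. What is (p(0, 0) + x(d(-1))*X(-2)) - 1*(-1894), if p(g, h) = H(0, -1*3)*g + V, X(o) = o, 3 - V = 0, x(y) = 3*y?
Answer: 1903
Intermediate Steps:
V = 3 (V = 3 - 1*0 = 3 + 0 = 3)
p(g, h) = 3 - 3*g (p(g, h) = (0 - 1*3)*g + 3 = (0 - 3)*g + 3 = -3*g + 3 = 3 - 3*g)
(p(0, 0) + x(d(-1))*X(-2)) - 1*(-1894) = ((3 - 3*0) + (3*(-1))*(-2)) - 1*(-1894) = ((3 + 0) - 3*(-2)) + 1894 = (3 + 6) + 1894 = 9 + 1894 = 1903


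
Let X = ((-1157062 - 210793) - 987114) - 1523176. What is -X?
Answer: 3878145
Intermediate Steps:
X = -3878145 (X = (-1367855 - 987114) - 1523176 = -2354969 - 1523176 = -3878145)
-X = -1*(-3878145) = 3878145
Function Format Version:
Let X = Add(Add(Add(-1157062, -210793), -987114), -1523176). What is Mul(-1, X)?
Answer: 3878145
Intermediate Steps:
X = -3878145 (X = Add(Add(-1367855, -987114), -1523176) = Add(-2354969, -1523176) = -3878145)
Mul(-1, X) = Mul(-1, -3878145) = 3878145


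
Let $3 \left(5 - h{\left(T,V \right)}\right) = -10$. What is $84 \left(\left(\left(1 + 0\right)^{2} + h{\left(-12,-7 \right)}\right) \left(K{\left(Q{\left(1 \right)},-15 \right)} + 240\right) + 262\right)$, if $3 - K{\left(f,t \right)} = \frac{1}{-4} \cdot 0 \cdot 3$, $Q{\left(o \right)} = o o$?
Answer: $212520$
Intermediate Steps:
$Q{\left(o \right)} = o^{2}$
$h{\left(T,V \right)} = \frac{25}{3}$ ($h{\left(T,V \right)} = 5 - - \frac{10}{3} = 5 + \frac{10}{3} = \frac{25}{3}$)
$K{\left(f,t \right)} = 3$ ($K{\left(f,t \right)} = 3 - \frac{1}{-4} \cdot 0 \cdot 3 = 3 - \left(- \frac{1}{4}\right) 0 \cdot 3 = 3 - 0 \cdot 3 = 3 - 0 = 3 + 0 = 3$)
$84 \left(\left(\left(1 + 0\right)^{2} + h{\left(-12,-7 \right)}\right) \left(K{\left(Q{\left(1 \right)},-15 \right)} + 240\right) + 262\right) = 84 \left(\left(\left(1 + 0\right)^{2} + \frac{25}{3}\right) \left(3 + 240\right) + 262\right) = 84 \left(\left(1^{2} + \frac{25}{3}\right) 243 + 262\right) = 84 \left(\left(1 + \frac{25}{3}\right) 243 + 262\right) = 84 \left(\frac{28}{3} \cdot 243 + 262\right) = 84 \left(2268 + 262\right) = 84 \cdot 2530 = 212520$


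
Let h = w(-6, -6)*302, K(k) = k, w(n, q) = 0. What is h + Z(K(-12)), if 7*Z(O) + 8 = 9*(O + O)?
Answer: -32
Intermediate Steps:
Z(O) = -8/7 + 18*O/7 (Z(O) = -8/7 + (9*(O + O))/7 = -8/7 + (9*(2*O))/7 = -8/7 + (18*O)/7 = -8/7 + 18*O/7)
h = 0 (h = 0*302 = 0)
h + Z(K(-12)) = 0 + (-8/7 + (18/7)*(-12)) = 0 + (-8/7 - 216/7) = 0 - 32 = -32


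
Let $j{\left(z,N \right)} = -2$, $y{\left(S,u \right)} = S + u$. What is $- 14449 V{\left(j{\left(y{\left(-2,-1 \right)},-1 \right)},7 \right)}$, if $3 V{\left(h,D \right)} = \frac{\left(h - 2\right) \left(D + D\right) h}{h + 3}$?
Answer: $- \frac{1618288}{3} \approx -5.3943 \cdot 10^{5}$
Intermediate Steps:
$V{\left(h,D \right)} = \frac{2 D h \left(-2 + h\right)}{3 \left(3 + h\right)}$ ($V{\left(h,D \right)} = \frac{\left(h - 2\right) \left(D + D\right) h \frac{1}{h + 3}}{3} = \frac{\left(-2 + h\right) 2 D h \frac{1}{3 + h}}{3} = \frac{2 D \left(-2 + h\right) h \frac{1}{3 + h}}{3} = \frac{2 D h \left(-2 + h\right) \frac{1}{3 + h}}{3} = \frac{2 D h \frac{1}{3 + h} \left(-2 + h\right)}{3} = \frac{2 D h \left(-2 + h\right)}{3 \left(3 + h\right)}$)
$- 14449 V{\left(j{\left(y{\left(-2,-1 \right)},-1 \right)},7 \right)} = - 14449 \cdot \frac{2}{3} \cdot 7 \left(-2\right) \frac{1}{3 - 2} \left(-2 - 2\right) = - 14449 \cdot \frac{2}{3} \cdot 7 \left(-2\right) 1^{-1} \left(-4\right) = - 14449 \cdot \frac{2}{3} \cdot 7 \left(-2\right) 1 \left(-4\right) = \left(-14449\right) \frac{112}{3} = - \frac{1618288}{3}$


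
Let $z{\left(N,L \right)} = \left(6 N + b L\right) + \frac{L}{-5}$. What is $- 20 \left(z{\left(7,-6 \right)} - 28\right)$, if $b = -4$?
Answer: $-784$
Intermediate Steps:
$z{\left(N,L \right)} = 6 N - \frac{21 L}{5}$ ($z{\left(N,L \right)} = \left(6 N - 4 L\right) + \frac{L}{-5} = \left(- 4 L + 6 N\right) + L \left(- \frac{1}{5}\right) = \left(- 4 L + 6 N\right) - \frac{L}{5} = 6 N - \frac{21 L}{5}$)
$- 20 \left(z{\left(7,-6 \right)} - 28\right) = - 20 \left(\left(6 \cdot 7 - - \frac{126}{5}\right) - 28\right) = - 20 \left(\left(42 + \frac{126}{5}\right) - 28\right) = - 20 \left(\frac{336}{5} - 28\right) = \left(-20\right) \frac{196}{5} = -784$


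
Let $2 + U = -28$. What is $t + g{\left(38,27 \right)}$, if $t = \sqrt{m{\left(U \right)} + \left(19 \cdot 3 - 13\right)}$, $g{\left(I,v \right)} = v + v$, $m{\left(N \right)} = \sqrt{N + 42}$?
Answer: $54 + \sqrt{44 + 2 \sqrt{3}} \approx 60.889$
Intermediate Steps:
$U = -30$ ($U = -2 - 28 = -30$)
$m{\left(N \right)} = \sqrt{42 + N}$
$g{\left(I,v \right)} = 2 v$
$t = \sqrt{44 + 2 \sqrt{3}}$ ($t = \sqrt{\sqrt{42 - 30} + \left(19 \cdot 3 - 13\right)} = \sqrt{\sqrt{12} + \left(57 - 13\right)} = \sqrt{2 \sqrt{3} + 44} = \sqrt{44 + 2 \sqrt{3}} \approx 6.8894$)
$t + g{\left(38,27 \right)} = \sqrt{44 + 2 \sqrt{3}} + 2 \cdot 27 = \sqrt{44 + 2 \sqrt{3}} + 54 = 54 + \sqrt{44 + 2 \sqrt{3}}$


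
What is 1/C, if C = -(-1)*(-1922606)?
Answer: -1/1922606 ≈ -5.2013e-7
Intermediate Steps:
C = -1922606 (C = -1*1922606 = -1922606)
1/C = 1/(-1922606) = -1/1922606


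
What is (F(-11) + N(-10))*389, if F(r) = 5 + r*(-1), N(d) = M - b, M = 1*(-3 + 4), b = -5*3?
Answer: 12448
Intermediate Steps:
b = -15
M = 1 (M = 1*1 = 1)
N(d) = 16 (N(d) = 1 - 1*(-15) = 1 + 15 = 16)
F(r) = 5 - r
(F(-11) + N(-10))*389 = ((5 - 1*(-11)) + 16)*389 = ((5 + 11) + 16)*389 = (16 + 16)*389 = 32*389 = 12448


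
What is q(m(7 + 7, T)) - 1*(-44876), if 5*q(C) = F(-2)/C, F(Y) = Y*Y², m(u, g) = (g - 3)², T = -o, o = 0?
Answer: 2019412/45 ≈ 44876.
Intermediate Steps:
T = 0 (T = -1*0 = 0)
m(u, g) = (-3 + g)²
F(Y) = Y³
q(C) = -8/(5*C) (q(C) = ((-2)³/C)/5 = (-8/C)/5 = -8/(5*C))
q(m(7 + 7, T)) - 1*(-44876) = -8/(5*(-3 + 0)²) - 1*(-44876) = -8/(5*((-3)²)) + 44876 = -8/5/9 + 44876 = -8/5*⅑ + 44876 = -8/45 + 44876 = 2019412/45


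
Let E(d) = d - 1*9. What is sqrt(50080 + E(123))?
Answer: sqrt(50194) ≈ 224.04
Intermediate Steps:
E(d) = -9 + d (E(d) = d - 9 = -9 + d)
sqrt(50080 + E(123)) = sqrt(50080 + (-9 + 123)) = sqrt(50080 + 114) = sqrt(50194)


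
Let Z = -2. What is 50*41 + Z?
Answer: 2048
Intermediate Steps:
50*41 + Z = 50*41 - 2 = 2050 - 2 = 2048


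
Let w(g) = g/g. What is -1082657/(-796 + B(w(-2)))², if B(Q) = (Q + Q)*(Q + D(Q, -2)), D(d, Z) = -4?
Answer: -1082657/643204 ≈ -1.6832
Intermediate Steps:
w(g) = 1
B(Q) = 2*Q*(-4 + Q) (B(Q) = (Q + Q)*(Q - 4) = (2*Q)*(-4 + Q) = 2*Q*(-4 + Q))
-1082657/(-796 + B(w(-2)))² = -1082657/(-796 + 2*1*(-4 + 1))² = -1082657/(-796 + 2*1*(-3))² = -1082657/(-796 - 6)² = -1082657/((-802)²) = -1082657/643204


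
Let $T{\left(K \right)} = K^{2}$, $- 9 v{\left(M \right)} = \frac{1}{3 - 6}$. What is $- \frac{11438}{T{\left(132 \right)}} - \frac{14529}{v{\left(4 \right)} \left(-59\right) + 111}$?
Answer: $- \frac{1717185959}{12797928} \approx -134.18$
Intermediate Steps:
$v{\left(M \right)} = \frac{1}{27}$ ($v{\left(M \right)} = - \frac{1}{9 \left(3 - 6\right)} = - \frac{1}{9 \left(-3\right)} = \left(- \frac{1}{9}\right) \left(- \frac{1}{3}\right) = \frac{1}{27}$)
$- \frac{11438}{T{\left(132 \right)}} - \frac{14529}{v{\left(4 \right)} \left(-59\right) + 111} = - \frac{11438}{132^{2}} - \frac{14529}{\frac{1}{27} \left(-59\right) + 111} = - \frac{11438}{17424} - \frac{14529}{- \frac{59}{27} + 111} = \left(-11438\right) \frac{1}{17424} - \frac{14529}{\frac{2938}{27}} = - \frac{5719}{8712} - \frac{392283}{2938} = - \frac{1717185959}{12797928}$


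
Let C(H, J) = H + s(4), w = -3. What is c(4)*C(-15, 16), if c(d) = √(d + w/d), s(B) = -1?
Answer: -8*√13 ≈ -28.844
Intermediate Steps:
C(H, J) = -1 + H (C(H, J) = H - 1 = -1 + H)
c(d) = √(d - 3/d)
c(4)*C(-15, 16) = √(4 - 3/4)*(-1 - 15) = √(4 - 3*¼)*(-16) = √(4 - ¾)*(-16) = √(13/4)*(-16) = (√13/2)*(-16) = -8*√13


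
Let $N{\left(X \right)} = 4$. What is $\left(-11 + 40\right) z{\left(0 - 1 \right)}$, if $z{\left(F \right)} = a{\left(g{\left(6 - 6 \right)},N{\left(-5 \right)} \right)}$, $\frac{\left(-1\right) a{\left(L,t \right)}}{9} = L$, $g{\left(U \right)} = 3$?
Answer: $-783$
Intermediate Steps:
$a{\left(L,t \right)} = - 9 L$
$z{\left(F \right)} = -27$ ($z{\left(F \right)} = \left(-9\right) 3 = -27$)
$\left(-11 + 40\right) z{\left(0 - 1 \right)} = \left(-11 + 40\right) \left(-27\right) = 29 \left(-27\right) = -783$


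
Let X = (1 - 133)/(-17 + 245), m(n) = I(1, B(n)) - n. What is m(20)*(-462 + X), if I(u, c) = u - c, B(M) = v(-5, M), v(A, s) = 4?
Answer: 202147/19 ≈ 10639.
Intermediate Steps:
B(M) = 4
m(n) = -3 - n (m(n) = (1 - 1*4) - n = (1 - 4) - n = -3 - n)
X = -11/19 (X = -132/228 = -132*1/228 = -11/19 ≈ -0.57895)
m(20)*(-462 + X) = (-3 - 1*20)*(-462 - 11/19) = (-3 - 20)*(-8789/19) = -23*(-8789/19) = 202147/19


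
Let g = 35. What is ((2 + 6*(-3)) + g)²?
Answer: 361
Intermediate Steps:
((2 + 6*(-3)) + g)² = ((2 + 6*(-3)) + 35)² = ((2 - 18) + 35)² = (-16 + 35)² = 19² = 361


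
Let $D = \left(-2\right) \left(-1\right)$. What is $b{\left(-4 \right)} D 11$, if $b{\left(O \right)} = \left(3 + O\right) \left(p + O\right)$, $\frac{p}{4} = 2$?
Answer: $-88$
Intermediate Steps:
$p = 8$ ($p = 4 \cdot 2 = 8$)
$b{\left(O \right)} = \left(3 + O\right) \left(8 + O\right)$
$D = 2$
$b{\left(-4 \right)} D 11 = \left(24 + \left(-4\right)^{2} + 11 \left(-4\right)\right) 2 \cdot 11 = \left(24 + 16 - 44\right) 2 \cdot 11 = \left(-4\right) 2 \cdot 11 = \left(-8\right) 11 = -88$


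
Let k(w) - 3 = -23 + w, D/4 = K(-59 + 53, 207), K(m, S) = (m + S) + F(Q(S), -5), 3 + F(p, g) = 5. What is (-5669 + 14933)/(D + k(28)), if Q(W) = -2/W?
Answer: 2316/205 ≈ 11.298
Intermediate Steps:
F(p, g) = 2 (F(p, g) = -3 + 5 = 2)
K(m, S) = 2 + S + m (K(m, S) = (m + S) + 2 = (S + m) + 2 = 2 + S + m)
D = 812 (D = 4*(2 + 207 + (-59 + 53)) = 4*(2 + 207 - 6) = 4*203 = 812)
k(w) = -20 + w (k(w) = 3 + (-23 + w) = -20 + w)
(-5669 + 14933)/(D + k(28)) = (-5669 + 14933)/(812 + (-20 + 28)) = 9264/(812 + 8) = 9264/820 = 9264*(1/820) = 2316/205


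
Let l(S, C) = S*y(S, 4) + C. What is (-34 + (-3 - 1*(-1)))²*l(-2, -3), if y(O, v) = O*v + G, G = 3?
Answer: 9072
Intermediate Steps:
y(O, v) = 3 + O*v (y(O, v) = O*v + 3 = 3 + O*v)
l(S, C) = C + S*(3 + 4*S) (l(S, C) = S*(3 + S*4) + C = S*(3 + 4*S) + C = C + S*(3 + 4*S))
(-34 + (-3 - 1*(-1)))²*l(-2, -3) = (-34 + (-3 - 1*(-1)))²*(-3 - 2*(3 + 4*(-2))) = (-34 + (-3 + 1))²*(-3 - 2*(3 - 8)) = (-34 - 2)²*(-3 - 2*(-5)) = (-36)²*(-3 + 10) = 1296*7 = 9072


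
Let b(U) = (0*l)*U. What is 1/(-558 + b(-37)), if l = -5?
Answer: -1/558 ≈ -0.0017921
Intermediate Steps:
b(U) = 0 (b(U) = (0*(-5))*U = 0*U = 0)
1/(-558 + b(-37)) = 1/(-558 + 0) = 1/(-558) = -1/558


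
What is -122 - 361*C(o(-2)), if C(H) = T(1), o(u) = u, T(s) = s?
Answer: -483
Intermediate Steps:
C(H) = 1
-122 - 361*C(o(-2)) = -122 - 361*1 = -122 - 361 = -483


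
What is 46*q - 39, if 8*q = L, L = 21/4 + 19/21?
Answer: -1213/336 ≈ -3.6101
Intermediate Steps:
L = 517/84 (L = 21*(¼) + 19*(1/21) = 21/4 + 19/21 = 517/84 ≈ 6.1548)
q = 517/672 (q = (⅛)*(517/84) = 517/672 ≈ 0.76935)
46*q - 39 = 46*(517/672) - 39 = 11891/336 - 39 = -1213/336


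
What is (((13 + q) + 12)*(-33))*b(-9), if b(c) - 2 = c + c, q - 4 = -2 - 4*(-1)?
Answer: 16368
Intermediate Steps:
q = 6 (q = 4 + (-2 - 4*(-1)) = 4 + (-2 + 4) = 4 + 2 = 6)
b(c) = 2 + 2*c (b(c) = 2 + (c + c) = 2 + 2*c)
(((13 + q) + 12)*(-33))*b(-9) = (((13 + 6) + 12)*(-33))*(2 + 2*(-9)) = ((19 + 12)*(-33))*(2 - 18) = (31*(-33))*(-16) = -1023*(-16) = 16368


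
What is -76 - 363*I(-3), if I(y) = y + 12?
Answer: -3343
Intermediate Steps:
I(y) = 12 + y
-76 - 363*I(-3) = -76 - 363*(12 - 3) = -76 - 363*9 = -76 - 3267 = -3343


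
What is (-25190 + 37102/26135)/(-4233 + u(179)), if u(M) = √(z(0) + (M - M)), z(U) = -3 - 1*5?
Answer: 2786598918684/468294692095 + 1316607096*I*√2/468294692095 ≈ 5.9505 + 0.0039761*I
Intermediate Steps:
z(U) = -8 (z(U) = -3 - 5 = -8)
u(M) = 2*I*√2 (u(M) = √(-8 + (M - M)) = √(-8 + 0) = √(-8) = 2*I*√2)
(-25190 + 37102/26135)/(-4233 + u(179)) = (-25190 + 37102/26135)/(-4233 + 2*I*√2) = -658303548/(26135*(-4233 + 2*I*√2))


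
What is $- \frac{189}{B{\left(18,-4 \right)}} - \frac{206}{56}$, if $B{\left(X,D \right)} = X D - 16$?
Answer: $- \frac{943}{616} \approx -1.5308$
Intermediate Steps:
$B{\left(X,D \right)} = -16 + D X$ ($B{\left(X,D \right)} = D X - 16 = -16 + D X$)
$- \frac{189}{B{\left(18,-4 \right)}} - \frac{206}{56} = - \frac{189}{-16 - 72} - \frac{206}{56} = - \frac{189}{-16 - 72} - \frac{103}{28} = - \frac{189}{-88} - \frac{103}{28} = \left(-189\right) \left(- \frac{1}{88}\right) - \frac{103}{28} = \frac{189}{88} - \frac{103}{28} = - \frac{943}{616}$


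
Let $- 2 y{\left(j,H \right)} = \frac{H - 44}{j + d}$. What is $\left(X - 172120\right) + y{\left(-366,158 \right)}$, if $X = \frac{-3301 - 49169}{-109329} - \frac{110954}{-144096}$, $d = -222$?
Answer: $- \frac{2013109435982327}{11696056176} \approx -1.7212 \cdot 10^{5}$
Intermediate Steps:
$y{\left(j,H \right)} = - \frac{-44 + H}{2 \left(-222 + j\right)}$ ($y{\left(j,H \right)} = - \frac{\left(H - 44\right) \frac{1}{j - 222}}{2} = - \frac{\left(-44 + H\right) \frac{1}{-222 + j}}{2} = - \frac{\frac{1}{-222 + j} \left(-44 + H\right)}{2} = - \frac{-44 + H}{2 \left(-222 + j\right)}$)
$X = \frac{298351621}{238695024}$ ($X = \left(-52470\right) \left(- \frac{1}{109329}\right) - - \frac{55477}{72048} = \frac{1590}{3313} + \frac{55477}{72048} = \frac{298351621}{238695024} \approx 1.2499$)
$\left(X - 172120\right) + y{\left(-366,158 \right)} = \left(\frac{298351621}{238695024} - 172120\right) + \frac{44 - 158}{2 \left(-222 - 366\right)} = - \frac{41083889179259}{238695024} + \frac{44 - 158}{2 \left(-588\right)} = - \frac{41083889179259}{238695024} + \frac{1}{2} \left(- \frac{1}{588}\right) \left(-114\right) = - \frac{41083889179259}{238695024} + \frac{19}{196} = - \frac{2013109435982327}{11696056176}$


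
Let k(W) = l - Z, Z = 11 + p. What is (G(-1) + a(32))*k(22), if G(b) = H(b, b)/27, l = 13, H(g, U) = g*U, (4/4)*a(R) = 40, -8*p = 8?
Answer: 1081/9 ≈ 120.11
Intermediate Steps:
p = -1 (p = -⅛*8 = -1)
a(R) = 40
H(g, U) = U*g
Z = 10 (Z = 11 - 1 = 10)
G(b) = b²/27 (G(b) = (b*b)/27 = b²*(1/27) = b²/27)
k(W) = 3 (k(W) = 13 - 1*10 = 13 - 10 = 3)
(G(-1) + a(32))*k(22) = ((1/27)*(-1)² + 40)*3 = ((1/27)*1 + 40)*3 = (1/27 + 40)*3 = (1081/27)*3 = 1081/9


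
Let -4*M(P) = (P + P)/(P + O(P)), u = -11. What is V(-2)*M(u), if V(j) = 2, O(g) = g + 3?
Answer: -11/19 ≈ -0.57895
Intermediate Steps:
O(g) = 3 + g
M(P) = -P/(2*(3 + 2*P)) (M(P) = -(P + P)/(4*(P + (3 + P))) = -2*P/(4*(3 + 2*P)) = -P/(2*(3 + 2*P)))
V(-2)*M(u) = 2*(-1*(-11)/(6 + 4*(-11))) = 2*(-1*(-11)/(6 - 44)) = 2*(-1*(-11)/(-38)) = 2*(-1*(-11)*(-1/38)) = 2*(-11/38) = -11/19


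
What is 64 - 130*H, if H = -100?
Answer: 13064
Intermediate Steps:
64 - 130*H = 64 - 130*(-100) = 64 + 13000 = 13064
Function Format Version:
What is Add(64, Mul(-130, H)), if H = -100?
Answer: 13064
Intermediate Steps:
Add(64, Mul(-130, H)) = Add(64, Mul(-130, -100)) = Add(64, 13000) = 13064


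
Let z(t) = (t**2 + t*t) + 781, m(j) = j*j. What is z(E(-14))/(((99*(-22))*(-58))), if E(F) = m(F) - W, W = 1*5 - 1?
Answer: 74509/126324 ≈ 0.58982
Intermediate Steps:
W = 4 (W = 5 - 1 = 4)
m(j) = j**2
E(F) = -4 + F**2 (E(F) = F**2 - 1*4 = F**2 - 4 = -4 + F**2)
z(t) = 781 + 2*t**2 (z(t) = (t**2 + t**2) + 781 = 2*t**2 + 781 = 781 + 2*t**2)
z(E(-14))/(((99*(-22))*(-58))) = (781 + 2*(-4 + (-14)**2)**2)/(((99*(-22))*(-58))) = (781 + 2*(-4 + 196)**2)/((-2178*(-58))) = (781 + 2*192**2)/126324 = (781 + 2*36864)*(1/126324) = (781 + 73728)*(1/126324) = 74509*(1/126324) = 74509/126324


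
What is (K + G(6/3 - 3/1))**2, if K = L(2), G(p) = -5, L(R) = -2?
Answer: 49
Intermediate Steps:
K = -2
(K + G(6/3 - 3/1))**2 = (-2 - 5)**2 = (-7)**2 = 49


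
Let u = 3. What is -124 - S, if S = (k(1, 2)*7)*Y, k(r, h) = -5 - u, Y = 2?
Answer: -12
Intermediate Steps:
k(r, h) = -8 (k(r, h) = -5 - 1*3 = -5 - 3 = -8)
S = -112 (S = -8*7*2 = -56*2 = -112)
-124 - S = -124 - 1*(-112) = -124 + 112 = -12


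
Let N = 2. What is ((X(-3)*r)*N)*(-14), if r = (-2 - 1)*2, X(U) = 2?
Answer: 336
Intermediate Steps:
r = -6 (r = -3*2 = -6)
((X(-3)*r)*N)*(-14) = ((2*(-6))*2)*(-14) = -12*2*(-14) = -24*(-14) = 336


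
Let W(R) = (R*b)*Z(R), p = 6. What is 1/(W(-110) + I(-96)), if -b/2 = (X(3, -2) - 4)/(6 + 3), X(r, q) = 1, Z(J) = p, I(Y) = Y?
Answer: -1/536 ≈ -0.0018657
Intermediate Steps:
Z(J) = 6
b = ⅔ (b = -2*(1 - 4)/(6 + 3) = -(-6)/9 = -2*(-⅓) = ⅔ ≈ 0.66667)
W(R) = 4*R (W(R) = (R*(⅔))*6 = (2*R/3)*6 = 4*R)
1/(W(-110) + I(-96)) = 1/(4*(-110) - 96) = 1/(-440 - 96) = 1/(-536) = -1/536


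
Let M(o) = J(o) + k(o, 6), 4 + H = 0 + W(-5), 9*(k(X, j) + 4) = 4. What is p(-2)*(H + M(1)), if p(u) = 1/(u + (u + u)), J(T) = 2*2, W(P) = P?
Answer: 77/54 ≈ 1.4259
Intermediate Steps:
k(X, j) = -32/9 (k(X, j) = -4 + (⅑)*4 = -4 + 4/9 = -32/9)
H = -9 (H = -4 + (0 - 5) = -4 - 5 = -9)
J(T) = 4
M(o) = 4/9 (M(o) = 4 - 32/9 = 4/9)
p(u) = 1/(3*u) (p(u) = 1/(u + 2*u) = 1/(3*u))
p(-2)*(H + M(1)) = ((⅓)/(-2))*(-9 + 4/9) = ((⅓)*(-½))*(-77/9) = -⅙*(-77/9) = 77/54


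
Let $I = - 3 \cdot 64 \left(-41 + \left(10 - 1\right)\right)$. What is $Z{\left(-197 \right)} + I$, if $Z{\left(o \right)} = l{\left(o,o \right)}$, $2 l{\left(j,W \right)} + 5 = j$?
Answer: $6043$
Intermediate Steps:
$l{\left(j,W \right)} = - \frac{5}{2} + \frac{j}{2}$
$Z{\left(o \right)} = - \frac{5}{2} + \frac{o}{2}$
$I = 6144$ ($I = - 3 \cdot 64 \left(-41 + \left(10 - 1\right)\right) = - 3 \cdot 64 \left(-41 + 9\right) = - 3 \cdot 64 \left(-32\right) = \left(-3\right) \left(-2048\right) = 6144$)
$Z{\left(-197 \right)} + I = \left(- \frac{5}{2} + \frac{1}{2} \left(-197\right)\right) + 6144 = \left(- \frac{5}{2} - \frac{197}{2}\right) + 6144 = -101 + 6144 = 6043$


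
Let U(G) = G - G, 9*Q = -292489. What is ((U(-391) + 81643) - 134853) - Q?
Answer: -186401/9 ≈ -20711.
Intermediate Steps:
Q = -292489/9 (Q = (1/9)*(-292489) = -292489/9 ≈ -32499.)
U(G) = 0
((U(-391) + 81643) - 134853) - Q = ((0 + 81643) - 134853) - 1*(-292489/9) = (81643 - 134853) + 292489/9 = -53210 + 292489/9 = -186401/9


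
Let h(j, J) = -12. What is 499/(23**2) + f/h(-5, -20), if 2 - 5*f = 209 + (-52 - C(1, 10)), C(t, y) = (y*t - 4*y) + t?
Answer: 31819/7935 ≈ 4.0100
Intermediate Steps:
C(t, y) = t - 4*y + t*y (C(t, y) = (t*y - 4*y) + t = (-4*y + t*y) + t = t - 4*y + t*y)
f = -184/5 (f = 2/5 - (209 + (-52 - (1 - 4*10 + 1*10)))/5 = 2/5 - (209 + (-52 - (1 - 40 + 10)))/5 = 2/5 - (209 + (-52 - 1*(-29)))/5 = 2/5 - (209 + (-52 + 29))/5 = 2/5 - (209 - 23)/5 = 2/5 - 1/5*186 = 2/5 - 186/5 = -184/5 ≈ -36.800)
499/(23**2) + f/h(-5, -20) = 499/(23**2) - 184/5/(-12) = 499/529 - 184/5*(-1/12) = 499*(1/529) + 46/15 = 499/529 + 46/15 = 31819/7935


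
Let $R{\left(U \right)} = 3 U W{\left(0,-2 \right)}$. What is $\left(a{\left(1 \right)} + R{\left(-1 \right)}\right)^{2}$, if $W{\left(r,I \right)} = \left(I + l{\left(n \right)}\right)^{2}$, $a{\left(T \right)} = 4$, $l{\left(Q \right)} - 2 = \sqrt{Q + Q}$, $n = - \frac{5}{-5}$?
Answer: $4$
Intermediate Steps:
$n = 1$ ($n = \left(-5\right) \left(- \frac{1}{5}\right) = 1$)
$l{\left(Q \right)} = 2 + \sqrt{2} \sqrt{Q}$ ($l{\left(Q \right)} = 2 + \sqrt{Q + Q} = 2 + \sqrt{2 Q} = 2 + \sqrt{2} \sqrt{Q}$)
$W{\left(r,I \right)} = \left(2 + I + \sqrt{2}\right)^{2}$ ($W{\left(r,I \right)} = \left(I + \left(2 + \sqrt{2} \sqrt{1}\right)\right)^{2} = \left(I + \left(2 + \sqrt{2} \cdot 1\right)\right)^{2} = \left(I + \left(2 + \sqrt{2}\right)\right)^{2} = \left(2 + I + \sqrt{2}\right)^{2}$)
$R{\left(U \right)} = 6 U$ ($R{\left(U \right)} = 3 U \left(2 - 2 + \sqrt{2}\right)^{2} = 3 U \left(\sqrt{2}\right)^{2} = 3 U 2 = 6 U$)
$\left(a{\left(1 \right)} + R{\left(-1 \right)}\right)^{2} = \left(4 + 6 \left(-1\right)\right)^{2} = \left(4 - 6\right)^{2} = \left(-2\right)^{2} = 4$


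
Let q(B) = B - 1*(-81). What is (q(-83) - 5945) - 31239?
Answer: -37186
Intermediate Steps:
q(B) = 81 + B (q(B) = B + 81 = 81 + B)
(q(-83) - 5945) - 31239 = ((81 - 83) - 5945) - 31239 = (-2 - 5945) - 31239 = -5947 - 31239 = -37186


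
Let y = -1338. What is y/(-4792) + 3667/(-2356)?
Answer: -23717/18569 ≈ -1.2772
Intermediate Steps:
y/(-4792) + 3667/(-2356) = -1338/(-4792) + 3667/(-2356) = -1338*(-1/4792) + 3667*(-1/2356) = 669/2396 - 193/124 = -23717/18569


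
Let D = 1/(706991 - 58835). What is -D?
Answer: -1/648156 ≈ -1.5428e-6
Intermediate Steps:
D = 1/648156 ≈ 1.5428e-6
-D = -1*1/648156 = -1/648156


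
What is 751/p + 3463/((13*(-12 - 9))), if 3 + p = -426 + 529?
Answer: -141277/27300 ≈ -5.1750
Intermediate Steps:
p = 100 (p = -3 + (-426 + 529) = -3 + 103 = 100)
751/p + 3463/((13*(-12 - 9))) = 751/100 + 3463/((13*(-12 - 9))) = 751*(1/100) + 3463/((13*(-21))) = 751/100 + 3463/(-273) = 751/100 + 3463*(-1/273) = 751/100 - 3463/273 = -141277/27300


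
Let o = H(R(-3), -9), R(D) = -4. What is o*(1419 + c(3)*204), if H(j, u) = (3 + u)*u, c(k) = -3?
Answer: 43578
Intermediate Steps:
H(j, u) = u*(3 + u)
o = 54 (o = -9*(3 - 9) = -9*(-6) = 54)
o*(1419 + c(3)*204) = 54*(1419 - 3*204) = 54*(1419 - 612) = 54*807 = 43578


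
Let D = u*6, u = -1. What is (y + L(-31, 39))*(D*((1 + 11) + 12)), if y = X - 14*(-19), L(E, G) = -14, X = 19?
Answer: -39024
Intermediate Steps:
y = 285 (y = 19 - 14*(-19) = 19 + 266 = 285)
D = -6 (D = -1*6 = -6)
(y + L(-31, 39))*(D*((1 + 11) + 12)) = (285 - 14)*(-6*((1 + 11) + 12)) = 271*(-6*(12 + 12)) = 271*(-6*24) = 271*(-144) = -39024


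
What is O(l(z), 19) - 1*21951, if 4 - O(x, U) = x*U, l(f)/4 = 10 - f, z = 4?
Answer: -22403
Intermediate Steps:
l(f) = 40 - 4*f (l(f) = 4*(10 - f) = 40 - 4*f)
O(x, U) = 4 - U*x (O(x, U) = 4 - x*U = 4 - U*x)
O(l(z), 19) - 1*21951 = (4 - 1*19*(40 - 4*4)) - 1*21951 = (4 - 1*19*(40 - 16)) - 21951 = (4 - 1*19*24) - 21951 = (4 - 456) - 21951 = -452 - 21951 = -22403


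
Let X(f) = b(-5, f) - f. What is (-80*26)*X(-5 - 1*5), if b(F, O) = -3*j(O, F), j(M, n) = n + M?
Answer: -114400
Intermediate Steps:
j(M, n) = M + n
b(F, O) = -3*F - 3*O (b(F, O) = -3*(O + F) = -3*(F + O) = -3*F - 3*O)
X(f) = 15 - 4*f (X(f) = (-3*(-5) - 3*f) - f = (15 - 3*f) - f = 15 - 4*f)
(-80*26)*X(-5 - 1*5) = (-80*26)*(15 - 4*(-5 - 1*5)) = -2080*(15 - 4*(-5 - 5)) = -2080*(15 - 4*(-10)) = -2080*(15 + 40) = -2080*55 = -114400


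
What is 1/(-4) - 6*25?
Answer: -601/4 ≈ -150.25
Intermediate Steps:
1/(-4) - 6*25 = -1/4 - 150 = -601/4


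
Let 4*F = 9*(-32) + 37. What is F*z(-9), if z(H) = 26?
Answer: -3263/2 ≈ -1631.5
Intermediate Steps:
F = -251/4 (F = (9*(-32) + 37)/4 = (-288 + 37)/4 = (¼)*(-251) = -251/4 ≈ -62.750)
F*z(-9) = -251/4*26 = -3263/2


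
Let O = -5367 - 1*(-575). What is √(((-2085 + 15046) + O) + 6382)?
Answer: √14551 ≈ 120.63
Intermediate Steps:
O = -4792 (O = -5367 + 575 = -4792)
√(((-2085 + 15046) + O) + 6382) = √(((-2085 + 15046) - 4792) + 6382) = √((12961 - 4792) + 6382) = √(8169 + 6382) = √14551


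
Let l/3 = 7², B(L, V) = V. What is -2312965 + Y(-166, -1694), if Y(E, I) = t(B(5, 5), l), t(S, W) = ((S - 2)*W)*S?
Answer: -2310760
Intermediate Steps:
l = 147 (l = 3*7² = 3*49 = 147)
t(S, W) = S*W*(-2 + S) (t(S, W) = ((-2 + S)*W)*S = (W*(-2 + S))*S = S*W*(-2 + S))
Y(E, I) = 2205 (Y(E, I) = 5*147*(-2 + 5) = 5*147*3 = 2205)
-2312965 + Y(-166, -1694) = -2312965 + 2205 = -2310760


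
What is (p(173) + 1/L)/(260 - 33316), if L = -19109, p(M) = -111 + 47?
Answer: 1222977/631667104 ≈ 0.0019361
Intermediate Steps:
p(M) = -64
(p(173) + 1/L)/(260 - 33316) = (-64 + 1/(-19109))/(260 - 33316) = (-64 - 1/19109)/(-33056) = -1222977/19109*(-1/33056) = 1222977/631667104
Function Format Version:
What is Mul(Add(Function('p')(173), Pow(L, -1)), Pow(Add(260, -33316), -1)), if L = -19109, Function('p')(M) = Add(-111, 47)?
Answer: Rational(1222977, 631667104) ≈ 0.0019361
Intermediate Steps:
Function('p')(M) = -64
Mul(Add(Function('p')(173), Pow(L, -1)), Pow(Add(260, -33316), -1)) = Mul(Add(-64, Pow(-19109, -1)), Pow(Add(260, -33316), -1)) = Mul(Add(-64, Rational(-1, 19109)), Pow(-33056, -1)) = Mul(Rational(-1222977, 19109), Rational(-1, 33056)) = Rational(1222977, 631667104)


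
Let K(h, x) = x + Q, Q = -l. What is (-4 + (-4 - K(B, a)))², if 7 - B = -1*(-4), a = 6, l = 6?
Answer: 64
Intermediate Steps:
B = 3 (B = 7 - (-1)*(-4) = 7 - 1*4 = 7 - 4 = 3)
Q = -6 (Q = -1*6 = -6)
K(h, x) = -6 + x (K(h, x) = x - 6 = -6 + x)
(-4 + (-4 - K(B, a)))² = (-4 + (-4 - (-6 + 6)))² = (-4 + (-4 - 1*0))² = (-4 + (-4 + 0))² = (-4 - 4)² = (-8)² = 64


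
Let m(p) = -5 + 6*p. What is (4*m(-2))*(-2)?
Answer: 136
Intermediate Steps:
(4*m(-2))*(-2) = (4*(-5 + 6*(-2)))*(-2) = (4*(-5 - 12))*(-2) = (4*(-17))*(-2) = -68*(-2) = 136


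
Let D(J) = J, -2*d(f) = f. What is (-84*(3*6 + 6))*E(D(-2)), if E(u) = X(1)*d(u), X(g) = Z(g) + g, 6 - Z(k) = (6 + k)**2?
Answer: 84672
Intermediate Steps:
d(f) = -f/2
Z(k) = 6 - (6 + k)**2
X(g) = 6 + g - (6 + g)**2 (X(g) = (6 - (6 + g)**2) + g = 6 + g - (6 + g)**2)
E(u) = 21*u (E(u) = (6 + 1 - (6 + 1)**2)*(-u/2) = (6 + 1 - 1*7**2)*(-u/2) = (6 + 1 - 1*49)*(-u/2) = (6 + 1 - 49)*(-u/2) = -(-21)*u = 21*u)
(-84*(3*6 + 6))*E(D(-2)) = (-84*(3*6 + 6))*(21*(-2)) = -84*(18 + 6)*(-42) = -84*24*(-42) = -2016*(-42) = 84672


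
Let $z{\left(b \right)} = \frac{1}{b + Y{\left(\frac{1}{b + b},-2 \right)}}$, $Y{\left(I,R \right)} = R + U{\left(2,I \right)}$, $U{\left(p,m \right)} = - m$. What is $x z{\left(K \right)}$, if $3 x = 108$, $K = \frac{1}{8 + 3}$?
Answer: $- \frac{792}{163} \approx -4.8589$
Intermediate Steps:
$K = \frac{1}{11} \approx 0.090909$
$x = 36$ ($x = \frac{1}{3} \cdot 108 = 36$)
$Y{\left(I,R \right)} = R - I$
$z{\left(b \right)} = \frac{1}{-2 + b - \frac{1}{2 b}}$ ($z{\left(b \right)} = \frac{1}{b - \left(2 + \frac{1}{b + b}\right)} = \frac{1}{b - \left(2 + \frac{1}{2 b}\right)} = \frac{1}{-2 + b - \frac{1}{2 b}}$)
$x z{\left(K \right)} = 36 \left(\left(-2\right) \frac{1}{11} \frac{1}{1 - \frac{2 \left(-2 + \frac{1}{11}\right)}{11}}\right) = 36 \left(\left(-2\right) \frac{1}{11} \frac{1}{1 - \frac{2}{11} \left(- \frac{21}{11}\right)}\right) = 36 \left(\left(-2\right) \frac{1}{11} \frac{1}{1 + \frac{42}{121}}\right) = 36 \left(\left(-2\right) \frac{1}{11} \frac{1}{\frac{163}{121}}\right) = 36 \left(\left(-2\right) \frac{1}{11} \cdot \frac{121}{163}\right) = 36 \left(- \frac{22}{163}\right) = - \frac{792}{163}$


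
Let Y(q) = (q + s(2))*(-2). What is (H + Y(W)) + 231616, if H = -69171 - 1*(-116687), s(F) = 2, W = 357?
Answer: 278414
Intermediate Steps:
Y(q) = -4 - 2*q (Y(q) = (q + 2)*(-2) = (2 + q)*(-2) = -4 - 2*q)
H = 47516 (H = -69171 + 116687 = 47516)
(H + Y(W)) + 231616 = (47516 + (-4 - 2*357)) + 231616 = (47516 + (-4 - 714)) + 231616 = (47516 - 718) + 231616 = 46798 + 231616 = 278414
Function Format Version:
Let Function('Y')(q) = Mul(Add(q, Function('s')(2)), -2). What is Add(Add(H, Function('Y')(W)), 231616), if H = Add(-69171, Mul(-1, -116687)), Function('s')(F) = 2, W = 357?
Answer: 278414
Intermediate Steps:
Function('Y')(q) = Add(-4, Mul(-2, q)) (Function('Y')(q) = Mul(Add(q, 2), -2) = Mul(Add(2, q), -2) = Add(-4, Mul(-2, q)))
H = 47516 (H = Add(-69171, 116687) = 47516)
Add(Add(H, Function('Y')(W)), 231616) = Add(Add(47516, Add(-4, Mul(-2, 357))), 231616) = Add(Add(47516, Add(-4, -714)), 231616) = Add(Add(47516, -718), 231616) = Add(46798, 231616) = 278414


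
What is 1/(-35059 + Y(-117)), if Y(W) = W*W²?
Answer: -1/1636672 ≈ -6.1100e-7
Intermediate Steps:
Y(W) = W³
1/(-35059 + Y(-117)) = 1/(-35059 + (-117)³) = 1/(-35059 - 1601613) = 1/(-1636672) = -1/1636672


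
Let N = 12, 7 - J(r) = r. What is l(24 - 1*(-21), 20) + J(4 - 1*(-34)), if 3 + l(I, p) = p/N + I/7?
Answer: -544/21 ≈ -25.905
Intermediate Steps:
J(r) = 7 - r
l(I, p) = -3 + I/7 + p/12 (l(I, p) = -3 + (p/12 + I/7) = -3 + (I/7 + p/12) = -3 + I/7 + p/12)
l(24 - 1*(-21), 20) + J(4 - 1*(-34)) = (-3 + (24 - 1*(-21))/7 + (1/12)*20) + (7 - (4 - 1*(-34))) = (-3 + (24 + 21)/7 + 5/3) + (7 - (4 + 34)) = (-3 + (⅐)*45 + 5/3) + (7 - 1*38) = (-3 + 45/7 + 5/3) + (7 - 38) = 107/21 - 31 = -544/21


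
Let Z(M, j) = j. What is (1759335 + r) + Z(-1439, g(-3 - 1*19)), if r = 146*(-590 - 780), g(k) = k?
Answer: 1559293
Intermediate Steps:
r = -200020 (r = 146*(-1370) = -200020)
(1759335 + r) + Z(-1439, g(-3 - 1*19)) = (1759335 - 200020) + (-3 - 1*19) = 1559315 + (-3 - 19) = 1559315 - 22 = 1559293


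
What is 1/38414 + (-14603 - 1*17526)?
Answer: -1234203405/38414 ≈ -32129.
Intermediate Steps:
1/38414 + (-14603 - 1*17526) = 1/38414 + (-14603 - 17526) = 1/38414 - 32129 = -1234203405/38414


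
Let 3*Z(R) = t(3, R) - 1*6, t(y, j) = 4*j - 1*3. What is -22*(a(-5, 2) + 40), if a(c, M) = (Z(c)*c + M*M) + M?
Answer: -6226/3 ≈ -2075.3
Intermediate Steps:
t(y, j) = -3 + 4*j (t(y, j) = 4*j - 3 = -3 + 4*j)
Z(R) = -3 + 4*R/3 (Z(R) = ((-3 + 4*R) - 1*6)/3 = ((-3 + 4*R) - 6)/3 = (-9 + 4*R)/3 = -3 + 4*R/3)
a(c, M) = M + M**2 + c*(-3 + 4*c/3) (a(c, M) = ((-3 + 4*c/3)*c + M*M) + M = (c*(-3 + 4*c/3) + M**2) + M = (M**2 + c*(-3 + 4*c/3)) + M = M + M**2 + c*(-3 + 4*c/3))
-22*(a(-5, 2) + 40) = -22*((2 + 2**2 + (1/3)*(-5)*(-9 + 4*(-5))) + 40) = -22*((2 + 4 + (1/3)*(-5)*(-9 - 20)) + 40) = -22*((2 + 4 + (1/3)*(-5)*(-29)) + 40) = -22*((2 + 4 + 145/3) + 40) = -22*(163/3 + 40) = -22*283/3 = -6226/3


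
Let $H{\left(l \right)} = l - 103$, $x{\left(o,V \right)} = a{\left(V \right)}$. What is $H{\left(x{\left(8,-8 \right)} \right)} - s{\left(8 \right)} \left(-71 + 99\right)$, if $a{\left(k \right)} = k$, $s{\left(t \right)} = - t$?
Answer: $113$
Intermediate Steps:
$x{\left(o,V \right)} = V$
$H{\left(l \right)} = -103 + l$
$H{\left(x{\left(8,-8 \right)} \right)} - s{\left(8 \right)} \left(-71 + 99\right) = \left(-103 - 8\right) - \left(-1\right) 8 \left(-71 + 99\right) = -111 - \left(-8\right) 28 = -111 - -224 = -111 + 224 = 113$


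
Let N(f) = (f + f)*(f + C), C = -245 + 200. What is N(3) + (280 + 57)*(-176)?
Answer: -59564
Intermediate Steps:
C = -45
N(f) = 2*f*(-45 + f) (N(f) = (f + f)*(f - 45) = (2*f)*(-45 + f) = 2*f*(-45 + f))
N(3) + (280 + 57)*(-176) = 2*3*(-45 + 3) + (280 + 57)*(-176) = 2*3*(-42) + 337*(-176) = -252 - 59312 = -59564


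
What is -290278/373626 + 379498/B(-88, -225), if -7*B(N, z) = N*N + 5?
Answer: -2631697361/7659333 ≈ -343.59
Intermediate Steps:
B(N, z) = -5/7 - N²/7 (B(N, z) = -(N*N + 5)/7 = -(N² + 5)/7 = -(5 + N²)/7 = -5/7 - N²/7)
-290278/373626 + 379498/B(-88, -225) = -290278/373626 + 379498/(-5/7 - ⅐*(-88)²) = -290278*1/373626 + 379498/(-5/7 - ⅐*7744) = -145139/186813 + 379498/(-5/7 - 7744/7) = -145139/186813 + 379498/(-1107) = -145139/186813 + 379498*(-1/1107) = -145139/186813 - 379498/1107 = -2631697361/7659333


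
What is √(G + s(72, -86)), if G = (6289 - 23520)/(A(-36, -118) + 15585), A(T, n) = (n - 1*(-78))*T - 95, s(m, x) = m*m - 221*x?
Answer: √6933164610170/16930 ≈ 155.53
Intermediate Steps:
s(m, x) = m² - 221*x
A(T, n) = -95 + T*(78 + n) (A(T, n) = (n + 78)*T - 95 = (78 + n)*T - 95 = T*(78 + n) - 95 = -95 + T*(78 + n))
G = -17231/16930 (G = (6289 - 23520)/((-95 + 78*(-36) - 36*(-118)) + 15585) = -17231/((-95 - 2808 + 4248) + 15585) = -17231/(1345 + 15585) = -17231/16930 ≈ -1.0178)
√(G + s(72, -86)) = √(-17231/16930 + (72² - 221*(-86))) = √(-17231/16930 + (5184 + 19006)) = √(-17231/16930 + 24190) = √(409519469/16930) = √6933164610170/16930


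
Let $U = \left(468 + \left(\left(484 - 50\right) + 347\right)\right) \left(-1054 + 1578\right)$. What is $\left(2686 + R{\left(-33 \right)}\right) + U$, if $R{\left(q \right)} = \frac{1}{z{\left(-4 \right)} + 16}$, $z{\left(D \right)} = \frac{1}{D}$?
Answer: $\frac{41401210}{63} \approx 6.5716 \cdot 10^{5}$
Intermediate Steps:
$R{\left(q \right)} = \frac{4}{63}$ ($R{\left(q \right)} = \frac{1}{\frac{1}{-4} + 16} = \frac{1}{- \frac{1}{4} + 16} = \frac{1}{\frac{63}{4}} = \frac{4}{63}$)
$U = 654476$ ($U = \left(468 + \left(434 + 347\right)\right) 524 = \left(468 + 781\right) 524 = 1249 \cdot 524 = 654476$)
$\left(2686 + R{\left(-33 \right)}\right) + U = \left(2686 + \frac{4}{63}\right) + 654476 = \frac{169222}{63} + 654476 = \frac{41401210}{63}$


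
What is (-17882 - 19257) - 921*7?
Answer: -43586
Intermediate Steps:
(-17882 - 19257) - 921*7 = -37139 - 6447 = -43586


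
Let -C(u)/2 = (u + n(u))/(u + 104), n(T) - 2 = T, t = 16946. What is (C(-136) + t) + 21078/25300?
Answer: 856655881/50600 ≈ 16930.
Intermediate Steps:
n(T) = 2 + T
C(u) = -2*(2 + 2*u)/(104 + u) (C(u) = -2*(u + (2 + u))/(u + 104) = -2*(2 + 2*u)/(104 + u))
(C(-136) + t) + 21078/25300 = (4*(-1 - 1*(-136))/(104 - 136) + 16946) + 21078/25300 = (4*(-1 + 136)/(-32) + 16946) + 21078*(1/25300) = (4*(-1/32)*135 + 16946) + 10539/12650 = (-135/8 + 16946) + 10539/12650 = 135433/8 + 10539/12650 = 856655881/50600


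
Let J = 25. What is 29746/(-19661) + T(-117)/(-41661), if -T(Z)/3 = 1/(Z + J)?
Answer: -38003628245/25118972244 ≈ -1.5129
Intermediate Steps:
T(Z) = -3/(25 + Z) (T(Z) = -3/(Z + 25) = -3/(25 + Z))
29746/(-19661) + T(-117)/(-41661) = 29746/(-19661) - 3/(25 - 117)/(-41661) = 29746*(-1/19661) - 3/(-92)*(-1/41661) = -29746/19661 - 3*(-1/92)*(-1/41661) = -29746/19661 + (3/92)*(-1/41661) = -29746/19661 - 1/1277604 = -38003628245/25118972244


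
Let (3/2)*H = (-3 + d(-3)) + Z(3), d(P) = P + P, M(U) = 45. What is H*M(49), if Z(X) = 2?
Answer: -210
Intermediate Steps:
d(P) = 2*P
H = -14/3 (H = 2*((-3 + 2*(-3)) + 2)/3 = 2*((-3 - 6) + 2)/3 = 2*(-9 + 2)/3 = (2/3)*(-7) = -14/3 ≈ -4.6667)
H*M(49) = -14/3*45 = -210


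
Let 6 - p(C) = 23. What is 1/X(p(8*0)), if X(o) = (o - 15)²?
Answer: 1/1024 ≈ 0.00097656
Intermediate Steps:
p(C) = -17 (p(C) = 6 - 1*23 = 6 - 23 = -17)
X(o) = (-15 + o)²
1/X(p(8*0)) = 1/((-15 - 17)²) = 1/((-32)²) = 1/1024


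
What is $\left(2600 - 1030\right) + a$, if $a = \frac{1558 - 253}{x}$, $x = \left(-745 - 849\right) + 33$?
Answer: $\frac{2449465}{1561} \approx 1569.2$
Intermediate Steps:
$x = -1561$ ($x = -1594 + 33 = -1561$)
$a = - \frac{1305}{1561}$ ($a = \frac{1558 - 253}{-1561} = \left(1558 - 253\right) \left(- \frac{1}{1561}\right) = 1305 \left(- \frac{1}{1561}\right) = - \frac{1305}{1561} \approx -0.836$)
$\left(2600 - 1030\right) + a = \left(2600 - 1030\right) - \frac{1305}{1561} = 1570 - \frac{1305}{1561} = \frac{2449465}{1561}$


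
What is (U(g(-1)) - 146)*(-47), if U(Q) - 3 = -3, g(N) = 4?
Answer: 6862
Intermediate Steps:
U(Q) = 0 (U(Q) = 3 - 3 = 0)
(U(g(-1)) - 146)*(-47) = (0 - 146)*(-47) = -146*(-47) = 6862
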